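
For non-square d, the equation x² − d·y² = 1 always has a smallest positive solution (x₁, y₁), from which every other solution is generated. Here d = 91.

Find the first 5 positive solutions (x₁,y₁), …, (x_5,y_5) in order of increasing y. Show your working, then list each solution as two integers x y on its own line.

1574 165
4954951 519420
15598184174 1635133995
49103078824801 5147401296840
154576476542289374 16204017647318325

√91 → a₀=9, period (1,1,5,1,5,1,1,18); ℓ=8 even so k=7
i=0: a=9 ⇒ p=9, q=1
…
i=3: a=5 ⇒ p=105, q=11
…
i=6: a=1 ⇒ p=849, q=89
i=7: a=1 ⇒ p=1574, q=165
(x₁, y₁) = (1574, 165);  1574² − 91·165² = 1 ✓
(1574+165√91)^2 = 4954951 + 519420√91
(1574+165√91)^3 = 15598184174 + 1635133995√91
(1574+165√91)^4 = 49103078824801 + 5147401296840√91
(1574+165√91)^5 = 154576476542289374 + 16204017647318325√91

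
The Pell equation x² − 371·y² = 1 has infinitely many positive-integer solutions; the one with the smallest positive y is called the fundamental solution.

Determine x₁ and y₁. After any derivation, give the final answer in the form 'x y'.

1695 88

[19; 3,1,4,1,3,38] for √371; ℓ=6 ⇒ convergent index 5
step 0: (19, 1)  from 19·(1,0) + (0,1)
step 1: (58, 3)  from 3·(19,1) + (1,0)
step 2: (77, 4)  from 1·(58,3) + (19,1)
step 3: (366, 19)  from 4·(77,4) + (58,3)
step 4: (443, 23)  from 1·(366,19) + (77,4)
step 5: (1695, 88)  from 3·(443,23) + (366,19)
(x₁, y₁) = (1695, 88);  1695² − 371·88² = 1 ✓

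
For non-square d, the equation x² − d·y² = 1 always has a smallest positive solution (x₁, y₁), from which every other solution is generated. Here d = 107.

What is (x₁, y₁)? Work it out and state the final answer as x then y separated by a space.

√107 → a₀=10, period (2,1,9,1,2,20); ℓ=6 even so k=5
i=0: a=10 ⇒ p=10, q=1
i=1: a=2 ⇒ p=21, q=2
i=2: a=1 ⇒ p=31, q=3
i=3: a=9 ⇒ p=300, q=29
i=4: a=1 ⇒ p=331, q=32
i=5: a=2 ⇒ p=962, q=93
→ (962, 93).  Check: 962²=925444, 107·93²=925443, difference 1.

962 93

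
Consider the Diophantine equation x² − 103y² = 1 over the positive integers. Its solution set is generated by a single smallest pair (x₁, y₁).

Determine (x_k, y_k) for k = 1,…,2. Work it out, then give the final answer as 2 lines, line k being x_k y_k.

[10; 6,1,2,1,1,9,1,1,2,1,6,20] for √103; ℓ=12 ⇒ convergent index 11
k=0  a_k=10  p_k/q_k = 10/1
…
k=2  a_k=1  p_k/q_k = 71/7
k=3  a_k=2  p_k/q_k = 203/20
k=4  a_k=1  p_k/q_k = 274/27
k=5  a_k=1  p_k/q_k = 477/47
k=6  a_k=9  p_k/q_k = 4567/450
k=7  a_k=1  p_k/q_k = 5044/497
k=8  a_k=1  p_k/q_k = 9611/947
…
k=10  a_k=1  p_k/q_k = 33877/3338
k=11  a_k=6  p_k/q_k = 227528/22419
(x₁, y₁) = (227528, 22419);  227528² − 103·22419² = 1 ✓
(x_2, y_2) = (227528·227528 + 103·22419·22419, 227528·22419 + 22419·227528) = (103537981567, 10201900464)

227528 22419
103537981567 10201900464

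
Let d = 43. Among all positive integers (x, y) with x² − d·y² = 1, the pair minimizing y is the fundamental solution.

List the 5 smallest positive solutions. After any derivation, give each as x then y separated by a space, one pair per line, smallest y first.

3482 531
24248647 3697884
168867574226 25752063645
1175993762661217 179337367525896
8189620394305140962 1248905401698276099

√43 → a₀=6, period (1,1,3,1,5,1,3,1,1,12); ℓ=10 even so k=9
step 0: (6, 1)  from 6·(1,0) + (0,1)
…
step 8: (1941, 296)  from 1·(1541,235) + (400,61)
step 9: (3482, 531)  from 1·(1941,296) + (1541,235)
→ (3482, 531).  Check: 3482²=12124324, 43·531²=12124323, difference 1.
(3482+531√43)^2 = 24248647 + 3697884√43
(3482+531√43)^3 = 168867574226 + 25752063645√43
(3482+531√43)^4 = 1175993762661217 + 179337367525896√43
(3482+531√43)^5 = 8189620394305140962 + 1248905401698276099√43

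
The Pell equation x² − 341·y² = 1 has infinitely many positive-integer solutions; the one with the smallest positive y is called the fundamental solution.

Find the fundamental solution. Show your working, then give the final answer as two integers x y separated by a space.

√341 → a₀=18, period (2,6,1,8,2,…,6,2,36); ℓ=14 even so k=13
k=0  a_k=18  p_k/q_k = 18/1
k=1  a_k=2  p_k/q_k = 37/2
…
k=3  a_k=1  p_k/q_k = 277/15
k=4  a_k=8  p_k/q_k = 2456/133
k=5  a_k=2  p_k/q_k = 5189/281
k=6  a_k=1  p_k/q_k = 7645/414
k=7  a_k=2  p_k/q_k = 20479/1109
k=8  a_k=1  p_k/q_k = 28124/1523
k=9  a_k=2  p_k/q_k = 76727/4155
k=10  a_k=8  p_k/q_k = 641940/34763
k=11  a_k=1  p_k/q_k = 718667/38918
k=12  a_k=6  p_k/q_k = 4953942/268271
k=13  a_k=2  p_k/q_k = 10626551/575460
(x₁, y₁) = (10626551, 575460);  10626551² − 341·575460² = 1 ✓

10626551 575460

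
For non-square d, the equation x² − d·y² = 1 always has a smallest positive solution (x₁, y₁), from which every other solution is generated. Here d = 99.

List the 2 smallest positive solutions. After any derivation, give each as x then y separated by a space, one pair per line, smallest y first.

d=99: √d = [9; 1,18] (ℓ=2, even), read p_1/q_1
a_0=9:  p_0=9·1+0=9,  q_0=9·0+1=1
a_1=1:  p_1=1·9+1=10,  q_1=1·1+0=1
→ (10, 1).  Check: 10²=100, 99·1²=99, difference 1.
n=2: (10,1)∘(10,1) = (10·10+99·1·1, 10·1+1·10) = (199,20)

10 1
199 20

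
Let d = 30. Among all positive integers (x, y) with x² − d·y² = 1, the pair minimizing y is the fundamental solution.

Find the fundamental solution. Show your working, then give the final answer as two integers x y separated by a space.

√30 = [5; 2,10, …], period ℓ=2 (even) → k=1
i=0: a=5 ⇒ p=5, q=1
i=1: a=2 ⇒ p=11, q=2
→ (11, 2).  Check: 11²=121, 30·2²=120, difference 1.

11 2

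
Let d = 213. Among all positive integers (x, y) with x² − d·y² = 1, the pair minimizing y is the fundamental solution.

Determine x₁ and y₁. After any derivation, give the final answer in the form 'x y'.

194399 13320

[14; 1,1,2,6,1,8,1,6,2,1,1,28] for √213; ℓ=12 ⇒ convergent index 11
i=0: a=14 ⇒ p=14, q=1
…
i=4: a=6 ⇒ p=467, q=32
i=5: a=1 ⇒ p=540, q=37
i=6: a=8 ⇒ p=4787, q=328
…
i=8: a=6 ⇒ p=36749, q=2518
…
i=10: a=1 ⇒ p=115574, q=7919
i=11: a=1 ⇒ p=194399, q=13320
fundamental: x₁=194399, y₁=13320  (since 37790971201 − 213·177422400 = 1)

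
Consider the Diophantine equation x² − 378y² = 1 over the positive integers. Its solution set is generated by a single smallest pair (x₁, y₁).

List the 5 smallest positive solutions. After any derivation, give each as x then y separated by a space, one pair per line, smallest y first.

√378 → a₀=19, period (2,3,1,4,1,3,2,38); ℓ=8 even so k=7
i=0: a=19 ⇒ p=19, q=1
i=1: a=2 ⇒ p=39, q=2
i=2: a=3 ⇒ p=136, q=7
i=3: a=1 ⇒ p=175, q=9
i=4: a=4 ⇒ p=836, q=43
i=5: a=1 ⇒ p=1011, q=52
i=6: a=3 ⇒ p=3869, q=199
i=7: a=2 ⇒ p=8749, q=450
(x₁, y₁) = (8749, 450);  8749² − 378·450² = 1 ✓
(x_2, y_2) = (8749·8749 + 378·450·450, 8749·450 + 450·8749) = (153090001, 7874100)
(x_3, y_3) = (8749·153090001 + 378·450·7874100, 8749·7874100 + 450·153090001) = (2678768828749, 137781001350)
(x_4, y_4) = (8749·2678768828749 + 378·450·137781001350, 8749·137781001350 + 450·2678768828749) = (46873096812360001, 2410891953748200)
(x_5, y_5) = (8749·46873096812360001 + 378·450·2410891953748200, 8749·2410891953748200 + 450·46873096812360001) = (820185445343906468749, 42185787268905002250)

8749 450
153090001 7874100
2678768828749 137781001350
46873096812360001 2410891953748200
820185445343906468749 42185787268905002250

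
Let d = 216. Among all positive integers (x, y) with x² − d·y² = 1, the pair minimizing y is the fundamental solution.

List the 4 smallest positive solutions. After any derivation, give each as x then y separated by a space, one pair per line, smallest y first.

√216 → a₀=14, period (1,2,3,2,1,28); ℓ=6 even so k=5
a_0=14:  p_0=14·1+0=14,  q_0=14·0+1=1
a_1=1:  p_1=1·14+1=15,  q_1=1·1+0=1
a_2=2:  p_2=2·15+14=44,  q_2=2·1+1=3
a_3=3:  p_3=3·44+15=147,  q_3=3·3+1=10
a_4=2:  p_4=2·147+44=338,  q_4=2·10+3=23
a_5=1:  p_5=1·338+147=485,  q_5=1·23+10=33
fundamental: x₁=485, y₁=33  (since 235225 − 216·1089 = 1)
n=2: (485,33)∘(485,33) = (485·485+216·33·33, 485·33+33·485) = (470449,32010)
n=3: (470449,32010)∘(485,33) = (485·470449+216·33·32010, 485·32010+33·470449) = (456335045,31049667)
n=4: (456335045,31049667)∘(485,33) = (485·456335045+216·33·31049667, 485·31049667+33·456335045) = (442644523201,30118144980)

485 33
470449 32010
456335045 31049667
442644523201 30118144980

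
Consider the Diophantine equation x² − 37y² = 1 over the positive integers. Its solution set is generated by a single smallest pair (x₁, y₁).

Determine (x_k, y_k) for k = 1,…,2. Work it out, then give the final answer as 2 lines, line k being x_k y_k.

73 12
10657 1752

[6; 12] for √37; ℓ=1 ⇒ convergent index 1
i=0: a=6 ⇒ p=6, q=1
i=1: a=12 ⇒ p=73, q=12
fundamental: x₁=73, y₁=12  (since 5329 − 37·144 = 1)
k=2:  x_2 = 73·73+37·12·12 = 10657,  y_2 = 73·12+12·73 = 1752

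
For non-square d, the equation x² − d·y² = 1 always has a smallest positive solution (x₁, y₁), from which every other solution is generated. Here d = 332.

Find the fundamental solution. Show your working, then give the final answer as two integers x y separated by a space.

13447 738

[18; 4,1,1,8,1,1,4,36] for √332; ℓ=8 ⇒ convergent index 7
step 0: (18, 1)  from 18·(1,0) + (0,1)
…
step 6: (2970, 163)  from 1·(1567,86) + (1403,77)
step 7: (13447, 738)  from 4·(2970,163) + (1567,86)
→ (13447, 738).  Check: 13447²=180821809, 332·738²=180821808, difference 1.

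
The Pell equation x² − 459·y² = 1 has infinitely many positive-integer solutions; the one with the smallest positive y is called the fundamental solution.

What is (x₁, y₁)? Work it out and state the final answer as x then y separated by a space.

√459 = [21; 2,2,1,4,21,4,1,2,2,42, …], period ℓ=10 (even) → k=9
a_0=21:  p_0=21·1+0=21,  q_0=21·0+1=1
a_1=2:  p_1=2·21+1=43,  q_1=2·1+0=2
a_2=2:  p_2=2·43+21=107,  q_2=2·2+1=5
a_3=1:  p_3=1·107+43=150,  q_3=1·5+2=7
…
a_6=4:  p_6=4·14997+707=60695,  q_6=4·700+33=2833
…
a_8=2:  p_8=2·75692+60695=212079,  q_8=2·3533+2833=9899
a_9=2:  p_9=2·212079+75692=499850,  q_9=2·9899+3533=23331
→ (499850, 23331).  Check: 499850²=249850022500, 459·23331²=249850022499, difference 1.

499850 23331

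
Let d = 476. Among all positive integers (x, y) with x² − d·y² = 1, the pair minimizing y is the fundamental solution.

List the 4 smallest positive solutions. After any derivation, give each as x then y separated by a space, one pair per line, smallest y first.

28799 1320
1658764801 76029360
95541534979199 4379139075960
5503001330073139201 252229652421114720

√476 → a₀=21, period (1,4,2,10,2,4,1,42); ℓ=8 even so k=7
a_0=21:  p_0=21·1+0=21,  q_0=21·0+1=1
…
a_2=4:  p_2=4·22+21=109,  q_2=4·1+1=5
…
a_4=10:  p_4=10·240+109=2509,  q_4=10·11+5=115
…
a_6=4:  p_6=4·5258+2509=23541,  q_6=4·241+115=1079
a_7=1:  p_7=1·23541+5258=28799,  q_7=1·1079+241=1320
(x₁, y₁) = (28799, 1320);  28799² − 476·1320² = 1 ✓
k=2:  x_2 = 28799·28799+476·1320·1320 = 1658764801,  y_2 = 28799·1320+1320·28799 = 76029360
k=3:  x_3 = 28799·1658764801+476·1320·76029360 = 95541534979199,  y_3 = 28799·76029360+1320·1658764801 = 4379139075960
k=4:  x_4 = 28799·95541534979199+476·1320·4379139075960 = 5503001330073139201,  y_4 = 28799·4379139075960+1320·95541534979199 = 252229652421114720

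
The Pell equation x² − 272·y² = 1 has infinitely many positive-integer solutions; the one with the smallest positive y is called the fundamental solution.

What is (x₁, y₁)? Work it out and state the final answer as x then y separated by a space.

33 2

√272 → a₀=16, period (2,32); ℓ=2 even so k=1
i=0: a=16 ⇒ p=16, q=1
i=1: a=2 ⇒ p=33, q=2
fundamental: x₁=33, y₁=2  (since 1089 − 272·4 = 1)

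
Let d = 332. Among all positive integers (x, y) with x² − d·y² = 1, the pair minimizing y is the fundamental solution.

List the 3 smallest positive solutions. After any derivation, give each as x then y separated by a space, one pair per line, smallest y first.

[18; 4,1,1,8,1,1,4,36] for √332; ℓ=8 ⇒ convergent index 7
k=0  a_k=18  p_k/q_k = 18/1
…
k=2  a_k=1  p_k/q_k = 91/5
k=3  a_k=1  p_k/q_k = 164/9
…
k=5  a_k=1  p_k/q_k = 1567/86
k=6  a_k=1  p_k/q_k = 2970/163
k=7  a_k=4  p_k/q_k = 13447/738
→ (13447, 738).  Check: 13447²=180821809, 332·738²=180821808, difference 1.
k=2:  x_2 = 13447·13447+332·738·738 = 361643617,  y_2 = 13447·738+738·13447 = 19847772
k=3:  x_3 = 13447·361643617+332·738·19847772 = 9726043422151,  y_3 = 13447·19847772+738·361643617 = 533785979430

13447 738
361643617 19847772
9726043422151 533785979430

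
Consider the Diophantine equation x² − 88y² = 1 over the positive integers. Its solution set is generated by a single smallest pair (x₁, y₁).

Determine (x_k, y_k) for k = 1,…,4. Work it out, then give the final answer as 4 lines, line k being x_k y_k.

√88 → a₀=9, period (2,1,1,1,2,18); ℓ=6 even so k=5
i=0: a=9 ⇒ p=9, q=1
i=1: a=2 ⇒ p=19, q=2
…
i=3: a=1 ⇒ p=47, q=5
i=4: a=1 ⇒ p=75, q=8
i=5: a=2 ⇒ p=197, q=21
→ (197, 21).  Check: 197²=38809, 88·21²=38808, difference 1.
(197+21√88)^2 = 77617 + 8274√88
(197+21√88)^3 = 30580901 + 3259935√88
(197+21√88)^4 = 12048797377 + 1284406116√88

197 21
77617 8274
30580901 3259935
12048797377 1284406116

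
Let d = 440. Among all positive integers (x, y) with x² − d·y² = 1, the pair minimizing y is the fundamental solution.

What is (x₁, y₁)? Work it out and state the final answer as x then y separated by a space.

21 1

√440 = [20; 1,40, …], period ℓ=2 (even) → k=1
k=0  a_k=20  p_k/q_k = 20/1
k=1  a_k=1  p_k/q_k = 21/1
fundamental: x₁=21, y₁=1  (since 441 − 440·1 = 1)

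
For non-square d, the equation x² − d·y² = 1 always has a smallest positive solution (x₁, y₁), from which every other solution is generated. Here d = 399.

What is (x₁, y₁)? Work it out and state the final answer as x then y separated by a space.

√399 → a₀=19, period (1,38); ℓ=2 even so k=1
i=0: a=19 ⇒ p=19, q=1
i=1: a=1 ⇒ p=20, q=1
→ (20, 1).  Check: 20²=400, 399·1²=399, difference 1.

20 1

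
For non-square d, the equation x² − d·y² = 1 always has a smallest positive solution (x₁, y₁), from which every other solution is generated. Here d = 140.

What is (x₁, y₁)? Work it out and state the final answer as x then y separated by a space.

71 6

√140 = [11; 1,4,1,22, …], period ℓ=4 (even) → k=3
i=0: a=11 ⇒ p=11, q=1
…
i=2: a=4 ⇒ p=59, q=5
i=3: a=1 ⇒ p=71, q=6
fundamental: x₁=71, y₁=6  (since 5041 − 140·36 = 1)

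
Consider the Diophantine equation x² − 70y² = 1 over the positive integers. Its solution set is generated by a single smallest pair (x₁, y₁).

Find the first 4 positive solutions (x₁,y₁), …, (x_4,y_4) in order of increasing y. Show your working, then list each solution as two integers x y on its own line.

√70 = [8; 2,1,2,1,2,16, …], period ℓ=6 (even) → k=5
i=0: a=8 ⇒ p=8, q=1
…
i=2: a=1 ⇒ p=25, q=3
…
i=4: a=1 ⇒ p=92, q=11
i=5: a=2 ⇒ p=251, q=30
→ (251, 30).  Check: 251²=63001, 70·30²=63000, difference 1.
(x_2, y_2) = (251·251 + 70·30·30, 251·30 + 30·251) = (126001, 15060)
(x_3, y_3) = (251·126001 + 70·30·15060, 251·15060 + 30·126001) = (63252251, 7560090)
(x_4, y_4) = (251·63252251 + 70·30·7560090, 251·7560090 + 30·63252251) = (31752504001, 3795150120)

251 30
126001 15060
63252251 7560090
31752504001 3795150120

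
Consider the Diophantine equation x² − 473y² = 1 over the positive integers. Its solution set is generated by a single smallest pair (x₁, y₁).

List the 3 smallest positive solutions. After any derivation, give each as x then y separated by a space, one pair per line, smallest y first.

√473 = [21; 1,2,1,42, …], period ℓ=4 (even) → k=3
i=0: a=21 ⇒ p=21, q=1
…
i=2: a=2 ⇒ p=65, q=3
i=3: a=1 ⇒ p=87, q=4
fundamental: x₁=87, y₁=4  (since 7569 − 473·16 = 1)
n=2: (87,4)∘(87,4) = (87·87+473·4·4, 87·4+4·87) = (15137,696)
n=3: (15137,696)∘(87,4) = (87·15137+473·4·696, 87·696+4·15137) = (2633751,121100)

87 4
15137 696
2633751 121100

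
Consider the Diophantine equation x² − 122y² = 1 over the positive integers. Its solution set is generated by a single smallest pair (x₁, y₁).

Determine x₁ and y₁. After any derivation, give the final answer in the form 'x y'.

[11; 22] for √122; ℓ=1 ⇒ convergent index 1
step 0: (11, 1)  from 11·(1,0) + (0,1)
step 1: (243, 22)  from 22·(11,1) + (1,0)
(x₁, y₁) = (243, 22);  243² − 122·22² = 1 ✓

243 22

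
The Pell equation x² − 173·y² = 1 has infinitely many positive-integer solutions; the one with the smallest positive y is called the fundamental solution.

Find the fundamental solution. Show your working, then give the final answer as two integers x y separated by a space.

2499849 190060

√173 → a₀=13, period (6,1,1,6,26); ℓ=5 odd so k=9
k=0  a_k=13  p_k/q_k = 13/1
k=1  a_k=6  p_k/q_k = 79/6
…
k=3  a_k=1  p_k/q_k = 171/13
…
k=6  a_k=6  p_k/q_k = 176552/13423
k=7  a_k=1  p_k/q_k = 205791/15646
k=8  a_k=1  p_k/q_k = 382343/29069
k=9  a_k=6  p_k/q_k = 2499849/190060
(x₁, y₁) = (2499849, 190060);  2499849² − 173·190060² = 1 ✓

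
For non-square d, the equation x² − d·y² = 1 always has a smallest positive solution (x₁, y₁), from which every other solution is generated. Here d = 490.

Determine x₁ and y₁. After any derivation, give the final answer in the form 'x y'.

√490 → a₀=22, period (7,2,1,4,4,4,1,2,7,44); ℓ=10 even so k=9
step 0: (22, 1)  from 22·(1,0) + (0,1)
step 1: (155, 7)  from 7·(22,1) + (1,0)
…
step 4: (2280, 103)  from 4·(487,22) + (332,15)
step 5: (9607, 434)  from 4·(2280,103) + (487,22)
…
step 7: (50315, 2273)  from 1·(40708,1839) + (9607,434)
step 8: (141338, 6385)  from 2·(50315,2273) + (40708,1839)
step 9: (1039681, 46968)  from 7·(141338,6385) + (50315,2273)
fundamental: x₁=1039681, y₁=46968  (since 1080936581761 − 490·2205993024 = 1)

1039681 46968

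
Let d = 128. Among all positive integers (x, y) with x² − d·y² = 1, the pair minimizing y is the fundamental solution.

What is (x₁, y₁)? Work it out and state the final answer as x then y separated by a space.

[11; 3,5,3,22] for √128; ℓ=4 ⇒ convergent index 3
i=0: a=11 ⇒ p=11, q=1
i=1: a=3 ⇒ p=34, q=3
i=2: a=5 ⇒ p=181, q=16
i=3: a=3 ⇒ p=577, q=51
fundamental: x₁=577, y₁=51  (since 332929 − 128·2601 = 1)

577 51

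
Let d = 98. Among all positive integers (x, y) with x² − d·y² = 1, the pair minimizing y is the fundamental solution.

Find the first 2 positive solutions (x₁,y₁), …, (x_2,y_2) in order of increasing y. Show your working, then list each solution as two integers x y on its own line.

[9; 1,8,1,18] for √98; ℓ=4 ⇒ convergent index 3
k=0  a_k=9  p_k/q_k = 9/1
…
k=2  a_k=8  p_k/q_k = 89/9
k=3  a_k=1  p_k/q_k = 99/10
→ (99, 10).  Check: 99²=9801, 98·10²=9800, difference 1.
k=2:  x_2 = 99·99+98·10·10 = 19601,  y_2 = 99·10+10·99 = 1980

99 10
19601 1980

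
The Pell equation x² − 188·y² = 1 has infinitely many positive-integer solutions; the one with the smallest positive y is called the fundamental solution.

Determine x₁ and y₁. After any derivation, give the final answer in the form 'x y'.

4607 336

[13; 1,2,2,6,2,2,1,26] for √188; ℓ=8 ⇒ convergent index 7
i=0: a=13 ⇒ p=13, q=1
…
i=3: a=2 ⇒ p=96, q=7
i=4: a=6 ⇒ p=617, q=45
i=5: a=2 ⇒ p=1330, q=97
i=6: a=2 ⇒ p=3277, q=239
i=7: a=1 ⇒ p=4607, q=336
→ (4607, 336).  Check: 4607²=21224449, 188·336²=21224448, difference 1.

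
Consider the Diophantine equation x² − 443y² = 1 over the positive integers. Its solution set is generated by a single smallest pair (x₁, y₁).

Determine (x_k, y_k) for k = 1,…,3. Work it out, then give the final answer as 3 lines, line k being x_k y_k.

√443 → a₀=21, period (21,42); ℓ=2 even so k=1
step 0: (21, 1)  from 21·(1,0) + (0,1)
step 1: (442, 21)  from 21·(21,1) + (1,0)
fundamental: x₁=442, y₁=21  (since 195364 − 443·441 = 1)
(x_2, y_2) = (442·442 + 443·21·21, 442·21 + 21·442) = (390727, 18564)
(x_3, y_3) = (442·390727 + 443·21·18564, 442·18564 + 21·390727) = (345402226, 16410555)

442 21
390727 18564
345402226 16410555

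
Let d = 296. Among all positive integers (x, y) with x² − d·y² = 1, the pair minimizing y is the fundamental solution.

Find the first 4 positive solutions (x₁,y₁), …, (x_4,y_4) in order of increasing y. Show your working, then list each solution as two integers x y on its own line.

3699 215
27365201 1590570
202447753299 11767036645
1497708451540801 87052535509140

[17; 4,1,7,1,4,34] for √296; ℓ=6 ⇒ convergent index 5
i=0: a=17 ⇒ p=17, q=1
…
i=3: a=7 ⇒ p=671, q=39
i=4: a=1 ⇒ p=757, q=44
i=5: a=4 ⇒ p=3699, q=215
(x₁, y₁) = (3699, 215);  3699² − 296·215² = 1 ✓
(x_2, y_2) = (3699·3699 + 296·215·215, 3699·215 + 215·3699) = (27365201, 1590570)
(x_3, y_3) = (3699·27365201 + 296·215·1590570, 3699·1590570 + 215·27365201) = (202447753299, 11767036645)
(x_4, y_4) = (3699·202447753299 + 296·215·11767036645, 3699·11767036645 + 215·202447753299) = (1497708451540801, 87052535509140)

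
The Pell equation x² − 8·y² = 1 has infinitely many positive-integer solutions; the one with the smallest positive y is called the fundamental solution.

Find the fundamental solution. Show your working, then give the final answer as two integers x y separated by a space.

3 1

√8 = [2; 1,4, …], period ℓ=2 (even) → k=1
k=0  a_k=2  p_k/q_k = 2/1
k=1  a_k=1  p_k/q_k = 3/1
→ (3, 1).  Check: 3²=9, 8·1²=8, difference 1.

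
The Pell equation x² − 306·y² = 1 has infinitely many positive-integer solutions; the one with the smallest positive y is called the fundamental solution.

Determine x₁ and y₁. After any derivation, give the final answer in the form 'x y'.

35 2

d=306: √d = [17; 2,34] (ℓ=2, even), read p_1/q_1
a_0=17:  p_0=17·1+0=17,  q_0=17·0+1=1
a_1=2:  p_1=2·17+1=35,  q_1=2·1+0=2
(x₁, y₁) = (35, 2);  35² − 306·2² = 1 ✓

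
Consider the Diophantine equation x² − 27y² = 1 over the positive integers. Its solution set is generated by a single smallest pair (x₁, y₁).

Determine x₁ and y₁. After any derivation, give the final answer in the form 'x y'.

26 5

√27 = [5; 5,10, …], period ℓ=2 (even) → k=1
k=0  a_k=5  p_k/q_k = 5/1
k=1  a_k=5  p_k/q_k = 26/5
→ (26, 5).  Check: 26²=676, 27·5²=675, difference 1.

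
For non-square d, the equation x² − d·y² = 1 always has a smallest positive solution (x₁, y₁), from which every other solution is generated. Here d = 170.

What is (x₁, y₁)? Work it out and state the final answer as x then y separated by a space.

[13; 26] for √170; ℓ=1 ⇒ convergent index 1
a_0=13:  p_0=13·1+0=13,  q_0=13·0+1=1
a_1=26:  p_1=26·13+1=339,  q_1=26·1+0=26
→ (339, 26).  Check: 339²=114921, 170·26²=114920, difference 1.

339 26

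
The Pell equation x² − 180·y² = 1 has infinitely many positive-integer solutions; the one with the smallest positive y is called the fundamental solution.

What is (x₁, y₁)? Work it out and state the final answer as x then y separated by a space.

√180 = [13; 2,2,2,26, …], period ℓ=4 (even) → k=3
k=0  a_k=13  p_k/q_k = 13/1
…
k=2  a_k=2  p_k/q_k = 67/5
k=3  a_k=2  p_k/q_k = 161/12
fundamental: x₁=161, y₁=12  (since 25921 − 180·144 = 1)

161 12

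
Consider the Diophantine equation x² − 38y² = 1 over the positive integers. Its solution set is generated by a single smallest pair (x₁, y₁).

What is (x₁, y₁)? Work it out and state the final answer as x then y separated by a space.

[6; 6,12] for √38; ℓ=2 ⇒ convergent index 1
step 0: (6, 1)  from 6·(1,0) + (0,1)
step 1: (37, 6)  from 6·(6,1) + (1,0)
→ (37, 6).  Check: 37²=1369, 38·6²=1368, difference 1.

37 6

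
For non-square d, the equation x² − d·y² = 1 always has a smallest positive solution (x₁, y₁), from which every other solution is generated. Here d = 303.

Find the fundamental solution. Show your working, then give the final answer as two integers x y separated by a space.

2524 145

[17; 2,2,5,2,2,34] for √303; ℓ=6 ⇒ convergent index 5
step 0: (17, 1)  from 17·(1,0) + (0,1)
step 1: (35, 2)  from 2·(17,1) + (1,0)
step 2: (87, 5)  from 2·(35,2) + (17,1)
step 3: (470, 27)  from 5·(87,5) + (35,2)
step 4: (1027, 59)  from 2·(470,27) + (87,5)
step 5: (2524, 145)  from 2·(1027,59) + (470,27)
(x₁, y₁) = (2524, 145);  2524² − 303·145² = 1 ✓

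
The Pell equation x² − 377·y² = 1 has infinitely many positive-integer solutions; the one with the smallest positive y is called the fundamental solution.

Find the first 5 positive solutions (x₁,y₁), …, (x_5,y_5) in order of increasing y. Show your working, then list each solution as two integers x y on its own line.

233 12
108577 5592
50596649 2605860
23577929857 1214325168
10987264716713 565872922428

√377 = [19; 2,2,2,38, …], period ℓ=4 (even) → k=3
step 0: (19, 1)  from 19·(1,0) + (0,1)
step 1: (39, 2)  from 2·(19,1) + (1,0)
step 2: (97, 5)  from 2·(39,2) + (19,1)
step 3: (233, 12)  from 2·(97,5) + (39,2)
(x₁, y₁) = (233, 12);  233² − 377·12² = 1 ✓
(x_2, y_2) = (233·233 + 377·12·12, 233·12 + 12·233) = (108577, 5592)
(x_3, y_3) = (233·108577 + 377·12·5592, 233·5592 + 12·108577) = (50596649, 2605860)
(x_4, y_4) = (233·50596649 + 377·12·2605860, 233·2605860 + 12·50596649) = (23577929857, 1214325168)
(x_5, y_5) = (233·23577929857 + 377·12·1214325168, 233·1214325168 + 12·23577929857) = (10987264716713, 565872922428)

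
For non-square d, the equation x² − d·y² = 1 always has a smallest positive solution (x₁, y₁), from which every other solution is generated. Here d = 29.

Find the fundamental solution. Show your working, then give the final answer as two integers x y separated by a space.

[5; 2,1,1,2,10] for √29; ℓ=5 ⇒ convergent index 9
step 0: (5, 1)  from 5·(1,0) + (0,1)
…
step 2: (16, 3)  from 1·(11,2) + (5,1)
step 3: (27, 5)  from 1·(16,3) + (11,2)
step 4: (70, 13)  from 2·(27,5) + (16,3)
…
step 6: (1524, 283)  from 2·(727,135) + (70,13)
step 7: (2251, 418)  from 1·(1524,283) + (727,135)
step 8: (3775, 701)  from 1·(2251,418) + (1524,283)
step 9: (9801, 1820)  from 2·(3775,701) + (2251,418)
fundamental: x₁=9801, y₁=1820  (since 96059601 − 29·3312400 = 1)

9801 1820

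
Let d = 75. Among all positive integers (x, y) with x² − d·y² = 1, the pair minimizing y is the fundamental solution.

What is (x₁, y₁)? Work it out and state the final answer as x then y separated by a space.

26 3

[8; 1,1,1,16] for √75; ℓ=4 ⇒ convergent index 3
k=0  a_k=8  p_k/q_k = 8/1
…
k=2  a_k=1  p_k/q_k = 17/2
k=3  a_k=1  p_k/q_k = 26/3
→ (26, 3).  Check: 26²=676, 75·3²=675, difference 1.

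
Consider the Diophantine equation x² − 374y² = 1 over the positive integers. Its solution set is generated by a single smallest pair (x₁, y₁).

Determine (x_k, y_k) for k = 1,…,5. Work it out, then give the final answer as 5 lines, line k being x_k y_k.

d=374: √d = [19; 2,1,18,1,2,38] (ℓ=6, even), read p_5/q_5
a_0=19:  p_0=19·1+0=19,  q_0=19·0+1=1
…
a_2=1:  p_2=1·39+19=58,  q_2=1·2+1=3
a_3=18:  p_3=18·58+39=1083,  q_3=18·3+2=56
a_4=1:  p_4=1·1083+58=1141,  q_4=1·56+3=59
a_5=2:  p_5=2·1141+1083=3365,  q_5=2·59+56=174
→ (3365, 174).  Check: 3365²=11323225, 374·174²=11323224, difference 1.
(x_2, y_2) = (3365·3365 + 374·174·174, 3365·174 + 174·3365) = (22646449, 1171020)
(x_3, y_3) = (3365·22646449 + 374·174·1171020, 3365·1171020 + 174·22646449) = (152410598405, 7880964426)
(x_4, y_4) = (3365·152410598405 + 374·174·7880964426, 3365·7880964426 + 174·152410598405) = (1025723304619201, 53038889415960)
(x_5, y_5) = (3365·1025723304619201 + 374·174·53038889415960, 3365·53038889415960 + 174·1025723304619201) = (6903117687676624325, 356951717888446374)

3365 174
22646449 1171020
152410598405 7880964426
1025723304619201 53038889415960
6903117687676624325 356951717888446374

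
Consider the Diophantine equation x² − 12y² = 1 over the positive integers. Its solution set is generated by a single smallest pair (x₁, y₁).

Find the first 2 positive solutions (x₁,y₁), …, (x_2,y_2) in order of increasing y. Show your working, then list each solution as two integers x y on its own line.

7 2
97 28

√12 → a₀=3, period (2,6); ℓ=2 even so k=1
k=0  a_k=3  p_k/q_k = 3/1
k=1  a_k=2  p_k/q_k = 7/2
→ (7, 2).  Check: 7²=49, 12·2²=48, difference 1.
(x_2, y_2) = (7·7 + 12·2·2, 7·2 + 2·7) = (97, 28)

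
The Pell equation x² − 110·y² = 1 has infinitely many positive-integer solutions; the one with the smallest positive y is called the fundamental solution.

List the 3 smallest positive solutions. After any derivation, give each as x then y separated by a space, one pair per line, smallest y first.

√110 = [10; 2,20, …], period ℓ=2 (even) → k=1
step 0: (10, 1)  from 10·(1,0) + (0,1)
step 1: (21, 2)  from 2·(10,1) + (1,0)
→ (21, 2).  Check: 21²=441, 110·2²=440, difference 1.
k=2:  x_2 = 21·21+110·2·2 = 881,  y_2 = 21·2+2·21 = 84
k=3:  x_3 = 21·881+110·2·84 = 36981,  y_3 = 21·84+2·881 = 3526

21 2
881 84
36981 3526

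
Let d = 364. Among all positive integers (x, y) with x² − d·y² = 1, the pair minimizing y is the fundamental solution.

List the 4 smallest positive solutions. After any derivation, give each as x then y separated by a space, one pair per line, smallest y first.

√364 → a₀=19, period (12,1,2,3,1,8,1,3,2,1,12,38); ℓ=12 even so k=11
i=0: a=19 ⇒ p=19, q=1
i=1: a=12 ⇒ p=229, q=12
i=2: a=1 ⇒ p=248, q=13
i=3: a=2 ⇒ p=725, q=38
i=4: a=3 ⇒ p=2423, q=127
i=5: a=1 ⇒ p=3148, q=165
i=6: a=8 ⇒ p=27607, q=1447
i=7: a=1 ⇒ p=30755, q=1612
i=8: a=3 ⇒ p=119872, q=6283
…
i=10: a=1 ⇒ p=390371, q=20461
i=11: a=12 ⇒ p=4954951, q=259710
→ (4954951, 259710).  Check: 4954951²=24551539412401, 364·259710²=24551539412400, difference 1.
(x_2, y_2) = (4954951·4954951 + 364·259710·259710, 4954951·259710 + 259710·4954951) = (49103078824801, 2573700648420)
(x_3, y_3) = (4954951·49103078824801 + 364·259710·2573700648420, 4954951·2573700648420 + 259710·49103078824801) = (486606699052048124551, 25505121203178395130)
(x_4, y_4) = (4954951·486606699052048124551 + 364·259710·25505121203178395130, 4954951·25505121203178395130 + 259710·486606699052048124551) = (4822224700149240710505379201, 252753251621617410554928840)

4954951 259710
49103078824801 2573700648420
486606699052048124551 25505121203178395130
4822224700149240710505379201 252753251621617410554928840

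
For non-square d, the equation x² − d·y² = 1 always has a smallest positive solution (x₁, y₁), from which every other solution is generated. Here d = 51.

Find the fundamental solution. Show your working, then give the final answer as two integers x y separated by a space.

√51 → a₀=7, period (7,14); ℓ=2 even so k=1
i=0: a=7 ⇒ p=7, q=1
i=1: a=7 ⇒ p=50, q=7
→ (50, 7).  Check: 50²=2500, 51·7²=2499, difference 1.

50 7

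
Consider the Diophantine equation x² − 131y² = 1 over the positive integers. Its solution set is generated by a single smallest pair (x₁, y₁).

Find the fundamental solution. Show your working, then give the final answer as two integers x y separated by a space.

√131 = [11; 2,4,11,4,2,22, …], period ℓ=6 (even) → k=5
i=0: a=11 ⇒ p=11, q=1
i=1: a=2 ⇒ p=23, q=2
i=2: a=4 ⇒ p=103, q=9
i=3: a=11 ⇒ p=1156, q=101
i=4: a=4 ⇒ p=4727, q=413
i=5: a=2 ⇒ p=10610, q=927
fundamental: x₁=10610, y₁=927  (since 112572100 − 131·859329 = 1)

10610 927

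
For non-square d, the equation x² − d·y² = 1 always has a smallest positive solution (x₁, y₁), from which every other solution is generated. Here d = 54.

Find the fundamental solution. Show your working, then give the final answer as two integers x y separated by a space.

√54 = [7; 2,1,6,1,2,14, …], period ℓ=6 (even) → k=5
a_0=7:  p_0=7·1+0=7,  q_0=7·0+1=1
…
a_2=1:  p_2=1·15+7=22,  q_2=1·2+1=3
a_3=6:  p_3=6·22+15=147,  q_3=6·3+2=20
a_4=1:  p_4=1·147+22=169,  q_4=1·20+3=23
a_5=2:  p_5=2·169+147=485,  q_5=2·23+20=66
fundamental: x₁=485, y₁=66  (since 235225 − 54·4356 = 1)

485 66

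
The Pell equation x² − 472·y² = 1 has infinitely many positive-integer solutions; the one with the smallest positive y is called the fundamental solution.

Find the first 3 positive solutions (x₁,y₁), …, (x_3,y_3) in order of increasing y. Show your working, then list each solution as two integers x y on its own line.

306917 14127
188396089777 8671632918
115643925371868101 5322943120573485

d=472: √d = [21; 1,2,1,1,1,…,2,1,42] (ℓ=14, even), read p_13/q_13
k=0  a_k=21  p_k/q_k = 21/1
…
k=3  a_k=1  p_k/q_k = 87/4
…
k=6  a_k=4  p_k/q_k = 1108/51
k=7  a_k=5  p_k/q_k = 5779/266
…
k=12  a_k=2  p_k/q_k = 222687/10250
k=13  a_k=1  p_k/q_k = 306917/14127
→ (306917, 14127).  Check: 306917²=94198044889, 472·14127²=94198044888, difference 1.
(306917+14127√472)^2 = 188396089777 + 8671632918√472
(306917+14127√472)^3 = 115643925371868101 + 5322943120573485√472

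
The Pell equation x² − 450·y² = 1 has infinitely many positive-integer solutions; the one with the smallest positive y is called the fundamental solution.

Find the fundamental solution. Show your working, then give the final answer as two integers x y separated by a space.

√450 = [21; 4,1,2,4,2,1,4,42, …], period ℓ=8 (even) → k=7
i=0: a=21 ⇒ p=21, q=1
i=1: a=4 ⇒ p=85, q=4
…
i=3: a=2 ⇒ p=297, q=14
i=4: a=4 ⇒ p=1294, q=61
i=5: a=2 ⇒ p=2885, q=136
i=6: a=1 ⇒ p=4179, q=197
i=7: a=4 ⇒ p=19601, q=924
(x₁, y₁) = (19601, 924);  19601² − 450·924² = 1 ✓

19601 924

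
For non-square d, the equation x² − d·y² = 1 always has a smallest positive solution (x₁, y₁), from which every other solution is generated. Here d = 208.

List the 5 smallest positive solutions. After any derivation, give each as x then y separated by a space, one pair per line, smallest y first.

√208 → a₀=14, period (2,2,1,2,2,28); ℓ=6 even so k=5
step 0: (14, 1)  from 14·(1,0) + (0,1)
step 1: (29, 2)  from 2·(14,1) + (1,0)
…
step 4: (274, 19)  from 2·(101,7) + (72,5)
step 5: (649, 45)  from 2·(274,19) + (101,7)
(x₁, y₁) = (649, 45);  649² − 208·45² = 1 ✓
(649+45√208)^2 = 842401 + 58410√208
(649+45√208)^3 = 1093435849 + 75816135√208
(649+45√208)^4 = 1419278889601 + 98409284820√208
(649+45√208)^5 = 1842222905266249 + 127735175880225√208

649 45
842401 58410
1093435849 75816135
1419278889601 98409284820
1842222905266249 127735175880225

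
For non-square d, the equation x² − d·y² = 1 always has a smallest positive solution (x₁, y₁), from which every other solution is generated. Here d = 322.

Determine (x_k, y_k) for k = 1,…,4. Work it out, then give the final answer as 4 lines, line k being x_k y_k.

[17; 1,16,1,34] for √322; ℓ=4 ⇒ convergent index 3
step 0: (17, 1)  from 17·(1,0) + (0,1)
…
step 2: (305, 17)  from 16·(18,1) + (17,1)
step 3: (323, 18)  from 1·(305,17) + (18,1)
→ (323, 18).  Check: 323²=104329, 322·18²=104328, difference 1.
(x_2, y_2) = (323·323 + 322·18·18, 323·18 + 18·323) = (208657, 11628)
(x_3, y_3) = (323·208657 + 322·18·11628, 323·11628 + 18·208657) = (134792099, 7511670)
(x_4, y_4) = (323·134792099 + 322·18·7511670, 323·7511670 + 18·134792099) = (87075487297, 4852527192)

323 18
208657 11628
134792099 7511670
87075487297 4852527192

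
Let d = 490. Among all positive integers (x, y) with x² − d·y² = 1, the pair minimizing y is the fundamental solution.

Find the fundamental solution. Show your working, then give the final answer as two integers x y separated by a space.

1039681 46968

√490 → a₀=22, period (7,2,1,4,4,4,1,2,7,44); ℓ=10 even so k=9
a_0=22:  p_0=22·1+0=22,  q_0=22·0+1=1
a_1=7:  p_1=7·22+1=155,  q_1=7·1+0=7
a_2=2:  p_2=2·155+22=332,  q_2=2·7+1=15
…
a_4=4:  p_4=4·487+332=2280,  q_4=4·22+15=103
a_5=4:  p_5=4·2280+487=9607,  q_5=4·103+22=434
a_6=4:  p_6=4·9607+2280=40708,  q_6=4·434+103=1839
a_7=1:  p_7=1·40708+9607=50315,  q_7=1·1839+434=2273
a_8=2:  p_8=2·50315+40708=141338,  q_8=2·2273+1839=6385
a_9=7:  p_9=7·141338+50315=1039681,  q_9=7·6385+2273=46968
→ (1039681, 46968).  Check: 1039681²=1080936581761, 490·46968²=1080936581760, difference 1.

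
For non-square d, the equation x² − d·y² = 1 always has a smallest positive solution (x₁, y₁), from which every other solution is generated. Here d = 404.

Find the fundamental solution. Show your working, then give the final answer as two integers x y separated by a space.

√404 → a₀=20, period (10,40); ℓ=2 even so k=1
step 0: (20, 1)  from 20·(1,0) + (0,1)
step 1: (201, 10)  from 10·(20,1) + (1,0)
(x₁, y₁) = (201, 10);  201² − 404·10² = 1 ✓

201 10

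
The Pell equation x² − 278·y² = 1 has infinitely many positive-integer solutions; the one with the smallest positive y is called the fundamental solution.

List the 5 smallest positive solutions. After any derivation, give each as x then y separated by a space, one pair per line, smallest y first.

√278 = [16; 1,2,16,2,1,32, …], period ℓ=6 (even) → k=5
a_0=16:  p_0=16·1+0=16,  q_0=16·0+1=1
…
a_4=2:  p_4=2·817+50=1684,  q_4=2·49+3=101
a_5=1:  p_5=1·1684+817=2501,  q_5=1·101+49=150
→ (2501, 150).  Check: 2501²=6255001, 278·150²=6255000, difference 1.
n=2: (2501,150)∘(2501,150) = (2501·2501+278·150·150, 2501·150+150·2501) = (12510001,750300)
n=3: (12510001,750300)∘(2501,150) = (2501·12510001+278·150·750300, 2501·750300+150·12510001) = (62575022501,3753000450)
n=4: (62575022501,3753000450)∘(2501,150) = (2501·62575022501+278·150·3753000450, 2501·3753000450+150·62575022501) = (313000250040001,18772507500600)
n=5: (313000250040001,18772507500600)∘(2501,150) = (2501·313000250040001+278·150·18772507500600, 2501·18772507500600+150·313000250040001) = (1565627188125062501,93900078765000750)

2501 150
12510001 750300
62575022501 3753000450
313000250040001 18772507500600
1565627188125062501 93900078765000750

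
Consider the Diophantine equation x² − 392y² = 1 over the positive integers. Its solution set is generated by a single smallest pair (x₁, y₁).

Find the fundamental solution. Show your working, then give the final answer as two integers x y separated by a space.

d=392: √d = [19; 1,3,1,38] (ℓ=4, even), read p_3/q_3
a_0=19:  p_0=19·1+0=19,  q_0=19·0+1=1
a_1=1:  p_1=1·19+1=20,  q_1=1·1+0=1
a_2=3:  p_2=3·20+19=79,  q_2=3·1+1=4
a_3=1:  p_3=1·79+20=99,  q_3=1·4+1=5
(x₁, y₁) = (99, 5);  99² − 392·5² = 1 ✓

99 5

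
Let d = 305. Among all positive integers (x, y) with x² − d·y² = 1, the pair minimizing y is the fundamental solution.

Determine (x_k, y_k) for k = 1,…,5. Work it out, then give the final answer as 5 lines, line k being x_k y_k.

√305 = [17; 2,6,2,34, …], period ℓ=4 (even) → k=3
k=0  a_k=17  p_k/q_k = 17/1
k=1  a_k=2  p_k/q_k = 35/2
k=2  a_k=6  p_k/q_k = 227/13
k=3  a_k=2  p_k/q_k = 489/28
fundamental: x₁=489, y₁=28  (since 239121 − 305·784 = 1)
n=2: (489,28)∘(489,28) = (489·489+305·28·28, 489·28+28·489) = (478241,27384)
n=3: (478241,27384)∘(489,28) = (489·478241+305·28·27384, 489·27384+28·478241) = (467719209,26781524)
n=4: (467719209,26781524)∘(489,28) = (489·467719209+305·28·26781524, 489·26781524+28·467719209) = (457428908161,26192303088)
n=5: (457428908161,26192303088)∘(489,28) = (489·457428908161+305·28·26192303088, 489·26192303088+28·457428908161) = (447365004462249,25616045638540)

489 28
478241 27384
467719209 26781524
457428908161 26192303088
447365004462249 25616045638540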